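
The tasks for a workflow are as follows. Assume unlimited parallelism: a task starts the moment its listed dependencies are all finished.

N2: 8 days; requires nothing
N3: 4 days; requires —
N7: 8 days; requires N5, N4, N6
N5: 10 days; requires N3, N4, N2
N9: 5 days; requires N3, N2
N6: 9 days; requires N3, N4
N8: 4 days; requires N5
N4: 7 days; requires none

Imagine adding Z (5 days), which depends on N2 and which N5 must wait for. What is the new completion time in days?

Originally the job takes 26 days.
With Z inserted, N5 now waits for max(N3, N4, N2, Z).
New critical path: N2→Z→N5→N7 = 8+5+10+8 = 31 ⇒ 31 days.

31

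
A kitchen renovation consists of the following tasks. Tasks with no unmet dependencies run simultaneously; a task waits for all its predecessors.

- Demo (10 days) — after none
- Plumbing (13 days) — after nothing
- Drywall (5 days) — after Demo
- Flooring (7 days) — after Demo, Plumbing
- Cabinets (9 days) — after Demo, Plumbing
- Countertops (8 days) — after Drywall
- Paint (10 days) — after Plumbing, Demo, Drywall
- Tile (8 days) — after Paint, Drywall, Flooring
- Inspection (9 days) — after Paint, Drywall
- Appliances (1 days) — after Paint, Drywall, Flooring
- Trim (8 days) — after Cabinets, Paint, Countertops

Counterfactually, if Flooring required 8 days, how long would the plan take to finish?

34

Actual critical path: Demo→Drywall→Paint→Inspection = 10+5+10+9 = 34 ⇒ 34 days.
Flooring is off the critical path — its longest chain is 28 days, giving 6 of slack.
No other chain overtakes it, so the finish is 34 days.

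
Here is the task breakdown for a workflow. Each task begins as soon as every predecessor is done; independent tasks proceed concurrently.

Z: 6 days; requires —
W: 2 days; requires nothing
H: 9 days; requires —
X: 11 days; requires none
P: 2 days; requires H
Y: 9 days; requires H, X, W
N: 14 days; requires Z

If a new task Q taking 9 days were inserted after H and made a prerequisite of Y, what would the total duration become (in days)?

27

Originally the workflow takes 20 days.
With Q inserted, Y now waits for max(H, X, W, Q).
New critical path: H→Q→Y = 9+9+9 = 27 ⇒ 27 days.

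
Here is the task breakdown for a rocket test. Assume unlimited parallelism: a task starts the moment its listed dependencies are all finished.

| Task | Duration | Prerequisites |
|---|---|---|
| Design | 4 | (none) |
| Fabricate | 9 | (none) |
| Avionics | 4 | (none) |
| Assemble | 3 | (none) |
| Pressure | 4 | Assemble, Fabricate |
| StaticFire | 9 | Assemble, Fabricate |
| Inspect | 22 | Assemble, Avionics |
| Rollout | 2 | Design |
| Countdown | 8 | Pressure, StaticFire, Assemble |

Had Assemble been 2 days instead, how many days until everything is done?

26

Baseline: Fabricate→StaticFire→Countdown = 9+9+8 = 26 → 26 days.
Assemble has 1 day of float (longest path through it is 25).
That remains the longest chain; total 26 days.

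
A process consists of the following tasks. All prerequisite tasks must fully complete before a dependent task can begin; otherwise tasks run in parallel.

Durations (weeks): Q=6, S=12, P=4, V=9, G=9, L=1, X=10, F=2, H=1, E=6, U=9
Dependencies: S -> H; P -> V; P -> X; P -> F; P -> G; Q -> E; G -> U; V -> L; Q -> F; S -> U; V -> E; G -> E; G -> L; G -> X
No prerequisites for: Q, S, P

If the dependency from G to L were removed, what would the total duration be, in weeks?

Original critical path: P→G→X = 4+9+10 = 23 ⇒ 23 weeks.
Dropping G→L doesn't change L's earliest start (13); another predecessor still binds.
New critical path: P→G→X = 4+9+10 = 23 ⇒ 23 weeks.

23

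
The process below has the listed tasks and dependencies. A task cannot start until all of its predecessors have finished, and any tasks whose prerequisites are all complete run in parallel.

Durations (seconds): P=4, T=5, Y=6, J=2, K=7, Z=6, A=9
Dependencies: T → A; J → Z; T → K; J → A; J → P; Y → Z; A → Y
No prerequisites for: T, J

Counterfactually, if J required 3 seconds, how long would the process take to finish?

Actual critical path: T→A→Y→Z = 5+9+6+6 = 26 ⇒ 26 seconds.
J has 3 seconds of float (longest path through it is 23).
That remains the longest chain; total 26 seconds.

26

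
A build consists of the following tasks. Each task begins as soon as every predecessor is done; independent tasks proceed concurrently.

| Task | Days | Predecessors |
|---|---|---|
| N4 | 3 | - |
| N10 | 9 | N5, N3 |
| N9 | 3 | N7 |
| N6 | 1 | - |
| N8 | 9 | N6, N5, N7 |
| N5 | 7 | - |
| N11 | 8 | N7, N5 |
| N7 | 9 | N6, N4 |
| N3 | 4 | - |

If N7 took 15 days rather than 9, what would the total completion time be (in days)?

As given, the longest chain is N4→N7→N8 = 3+9+9 = 21, so the finish is 21 days.
N7 lies on that path, so at 15 days the path becomes 27 days.
The critical path is still N4→N7→N8; finish is now 27 days.

27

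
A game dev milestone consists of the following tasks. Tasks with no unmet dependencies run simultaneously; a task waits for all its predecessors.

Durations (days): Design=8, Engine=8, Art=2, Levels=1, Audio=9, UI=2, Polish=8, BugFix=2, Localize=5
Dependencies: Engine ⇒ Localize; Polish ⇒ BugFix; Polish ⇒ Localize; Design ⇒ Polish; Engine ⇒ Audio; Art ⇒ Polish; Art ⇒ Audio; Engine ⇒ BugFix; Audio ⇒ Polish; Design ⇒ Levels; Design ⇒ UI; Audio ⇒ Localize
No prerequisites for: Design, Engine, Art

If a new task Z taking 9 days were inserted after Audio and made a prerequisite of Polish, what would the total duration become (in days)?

39

Originally the game dev milestone takes 30 days.
With Z inserted, Polish now waits for max(Design, Art, Audio, Z).
New critical path: Engine→Audio→Z→Polish→Localize = 8+9+9+8+5 = 39 ⇒ 39 days.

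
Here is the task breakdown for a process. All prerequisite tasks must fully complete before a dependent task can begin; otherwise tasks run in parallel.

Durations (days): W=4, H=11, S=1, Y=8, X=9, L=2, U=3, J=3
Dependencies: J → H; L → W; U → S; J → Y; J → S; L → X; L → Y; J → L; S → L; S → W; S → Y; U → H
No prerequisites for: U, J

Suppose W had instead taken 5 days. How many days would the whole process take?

15

The binding path is U→S→L→X = 3+1+2+9 = 15; finish at 15 days.
The longest path through W is only 10 days, so W has float 5.
That remains the longest chain; total 15 days.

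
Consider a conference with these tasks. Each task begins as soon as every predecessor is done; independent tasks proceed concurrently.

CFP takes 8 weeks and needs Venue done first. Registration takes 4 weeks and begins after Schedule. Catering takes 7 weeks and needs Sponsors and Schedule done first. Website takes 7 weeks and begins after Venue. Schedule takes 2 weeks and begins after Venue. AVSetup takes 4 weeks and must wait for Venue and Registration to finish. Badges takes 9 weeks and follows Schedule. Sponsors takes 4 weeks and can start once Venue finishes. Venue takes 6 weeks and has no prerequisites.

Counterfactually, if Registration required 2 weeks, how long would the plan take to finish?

17

Critical path before the change: Venue→Schedule→Badges = 6+2+9 = 17 giving 17 weeks.
Registration has 1 week of float (longest path through it is 16).
No other chain overtakes it, so the finish is 17 weeks.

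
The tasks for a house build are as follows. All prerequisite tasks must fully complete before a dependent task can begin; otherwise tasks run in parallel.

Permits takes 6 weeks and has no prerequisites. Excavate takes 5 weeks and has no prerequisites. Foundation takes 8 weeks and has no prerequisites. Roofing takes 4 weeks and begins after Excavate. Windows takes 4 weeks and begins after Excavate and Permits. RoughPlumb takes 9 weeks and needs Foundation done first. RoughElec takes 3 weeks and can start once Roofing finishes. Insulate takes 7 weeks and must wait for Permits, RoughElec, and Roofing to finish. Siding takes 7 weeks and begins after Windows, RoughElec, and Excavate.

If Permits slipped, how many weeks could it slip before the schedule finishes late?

Excavate→Roofing→RoughElec→Insulate = 5+4+3+7 = 19 sets the makespan at 19 weeks.
The longest chain containing Permits totals 17 weeks.
So Permits can slip 8 − 6 = 2 weeks.

2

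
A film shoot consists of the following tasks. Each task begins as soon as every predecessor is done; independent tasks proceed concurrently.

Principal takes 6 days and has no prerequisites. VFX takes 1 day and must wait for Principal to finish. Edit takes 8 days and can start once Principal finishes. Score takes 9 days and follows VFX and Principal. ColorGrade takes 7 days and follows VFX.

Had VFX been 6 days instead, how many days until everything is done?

21

The binding path is Principal→VFX→Score = 6+1+9 = 16; finish at 16 days.
VFX is on the critical path; changing it to 6 makes that path 21 days.
No other chain overtakes it, so the finish is 21 days.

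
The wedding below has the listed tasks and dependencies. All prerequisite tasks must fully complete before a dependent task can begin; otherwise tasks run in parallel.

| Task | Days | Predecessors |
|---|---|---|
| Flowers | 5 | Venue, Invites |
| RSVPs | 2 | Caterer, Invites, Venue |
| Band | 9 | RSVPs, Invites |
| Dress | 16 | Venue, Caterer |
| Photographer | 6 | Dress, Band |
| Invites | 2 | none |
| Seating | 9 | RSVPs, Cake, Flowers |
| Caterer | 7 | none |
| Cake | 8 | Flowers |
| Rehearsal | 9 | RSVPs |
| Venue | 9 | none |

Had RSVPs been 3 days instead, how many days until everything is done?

31

Actual critical path: Venue→Dress→Photographer = 9+16+6 = 31 ⇒ 31 days.
RSVPs is off the critical path — its longest chain is 26 days, giving 5 of slack.
The critical path is still Venue→Dress→Photographer; finish is now 31 days.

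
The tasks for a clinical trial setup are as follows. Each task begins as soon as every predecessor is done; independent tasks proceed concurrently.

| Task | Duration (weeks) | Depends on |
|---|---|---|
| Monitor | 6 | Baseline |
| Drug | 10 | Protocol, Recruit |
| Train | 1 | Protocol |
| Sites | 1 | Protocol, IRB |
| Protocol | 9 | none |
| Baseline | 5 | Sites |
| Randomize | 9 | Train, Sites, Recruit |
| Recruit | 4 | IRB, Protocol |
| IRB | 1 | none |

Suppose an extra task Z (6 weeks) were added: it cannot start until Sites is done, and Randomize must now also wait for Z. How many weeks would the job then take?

25

Originally the job takes 23 weeks.
With Z inserted, Randomize now waits for max(Train, Sites, Recruit, Z).
New critical path: Protocol→Sites→Z→Randomize = 9+1+6+9 = 25 ⇒ 25 weeks.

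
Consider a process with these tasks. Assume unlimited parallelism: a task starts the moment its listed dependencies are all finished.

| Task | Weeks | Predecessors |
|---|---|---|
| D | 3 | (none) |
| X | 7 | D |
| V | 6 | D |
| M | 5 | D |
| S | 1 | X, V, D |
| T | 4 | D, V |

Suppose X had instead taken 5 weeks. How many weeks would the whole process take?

The binding path is D→V→T = 3+6+4 = 13; finish at 13 weeks.
The longest path through X is only 11 weeks, so X has float 2.
The critical path is still D→V→T; finish is now 13 weeks.

13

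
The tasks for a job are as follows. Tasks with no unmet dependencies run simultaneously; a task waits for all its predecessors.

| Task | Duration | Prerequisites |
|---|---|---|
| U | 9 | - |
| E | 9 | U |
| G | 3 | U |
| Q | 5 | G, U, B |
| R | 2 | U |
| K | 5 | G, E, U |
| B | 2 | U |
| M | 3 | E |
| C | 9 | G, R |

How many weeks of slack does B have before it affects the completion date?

7

U→E→K = 9+9+5 = 23 sets the makespan at 23 weeks.
B finishes as early as 11 and must finish by 18.
Float = 23 − 16 = 7.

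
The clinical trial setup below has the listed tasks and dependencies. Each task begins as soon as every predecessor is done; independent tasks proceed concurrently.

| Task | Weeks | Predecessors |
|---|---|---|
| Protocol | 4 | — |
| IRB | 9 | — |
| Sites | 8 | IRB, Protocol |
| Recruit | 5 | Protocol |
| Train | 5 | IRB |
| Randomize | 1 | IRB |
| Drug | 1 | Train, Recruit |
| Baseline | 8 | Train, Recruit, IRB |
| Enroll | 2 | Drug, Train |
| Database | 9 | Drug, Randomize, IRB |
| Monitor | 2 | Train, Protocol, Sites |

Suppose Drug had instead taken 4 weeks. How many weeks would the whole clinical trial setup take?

27

Actual critical path: IRB→Train→Drug→Database = 9+5+1+9 = 24 ⇒ 24 weeks.
Drug is on the critical path; changing it to 4 makes that path 27 weeks.
No other chain overtakes it, so the finish is 27 weeks.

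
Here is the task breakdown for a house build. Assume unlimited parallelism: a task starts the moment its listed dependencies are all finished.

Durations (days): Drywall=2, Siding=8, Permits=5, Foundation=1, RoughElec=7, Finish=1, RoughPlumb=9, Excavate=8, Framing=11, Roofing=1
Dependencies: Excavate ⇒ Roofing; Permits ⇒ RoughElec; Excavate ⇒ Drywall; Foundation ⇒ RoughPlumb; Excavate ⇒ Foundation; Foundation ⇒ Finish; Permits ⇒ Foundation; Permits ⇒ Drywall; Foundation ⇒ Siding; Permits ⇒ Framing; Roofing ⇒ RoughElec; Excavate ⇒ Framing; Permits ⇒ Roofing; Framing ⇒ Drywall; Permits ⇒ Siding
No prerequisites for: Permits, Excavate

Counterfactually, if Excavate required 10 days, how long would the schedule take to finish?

Critical path before the change: Excavate→Framing→Drywall = 8+11+2 = 21 giving 21 days.
Excavate is on the critical path; changing it to 10 makes that path 23 days.
The critical path is still Excavate→Framing→Drywall; finish is now 23 days.

23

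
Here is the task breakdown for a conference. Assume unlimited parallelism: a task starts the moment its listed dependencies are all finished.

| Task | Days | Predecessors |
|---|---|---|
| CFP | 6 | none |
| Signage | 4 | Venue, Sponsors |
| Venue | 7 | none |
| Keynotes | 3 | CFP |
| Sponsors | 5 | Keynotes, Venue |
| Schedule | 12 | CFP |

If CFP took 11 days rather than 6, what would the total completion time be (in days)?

The binding path is CFP→Schedule = 6+12 = 18; finish at 18 days.
CFP is on the critical path; changing it to 11 makes that path 23 days.
The critical path is still CFP→Schedule; finish is now 23 days.

23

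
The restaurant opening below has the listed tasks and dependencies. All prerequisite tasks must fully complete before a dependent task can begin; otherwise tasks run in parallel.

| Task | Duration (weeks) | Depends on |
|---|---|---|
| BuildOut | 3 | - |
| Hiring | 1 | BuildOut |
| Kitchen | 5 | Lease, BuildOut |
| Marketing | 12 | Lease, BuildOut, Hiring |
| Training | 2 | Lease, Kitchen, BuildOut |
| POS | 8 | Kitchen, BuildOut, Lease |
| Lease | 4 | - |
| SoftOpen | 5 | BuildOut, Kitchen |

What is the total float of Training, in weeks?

Critical path: Lease→Kitchen→POS = 4+5+8 = 17, so the finish is 17 weeks.
Longest path through Training: 11 weeks (earliest finish 11, latest finish 17).
So Training can slip 17 − 11 = 6 weeks.

6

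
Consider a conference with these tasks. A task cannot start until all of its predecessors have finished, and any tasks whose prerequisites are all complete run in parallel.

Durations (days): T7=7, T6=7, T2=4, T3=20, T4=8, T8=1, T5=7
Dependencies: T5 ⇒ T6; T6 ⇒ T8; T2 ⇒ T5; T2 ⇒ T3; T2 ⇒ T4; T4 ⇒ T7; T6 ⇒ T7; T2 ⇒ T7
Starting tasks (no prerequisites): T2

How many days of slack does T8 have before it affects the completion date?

6

The longest chain is T2→T5→T6→T7 = 4+7+7+7 = 25; overall finish 25 days.
The longest chain containing T8 totals 19 days.
So T8 can slip 25 − 19 = 6 days.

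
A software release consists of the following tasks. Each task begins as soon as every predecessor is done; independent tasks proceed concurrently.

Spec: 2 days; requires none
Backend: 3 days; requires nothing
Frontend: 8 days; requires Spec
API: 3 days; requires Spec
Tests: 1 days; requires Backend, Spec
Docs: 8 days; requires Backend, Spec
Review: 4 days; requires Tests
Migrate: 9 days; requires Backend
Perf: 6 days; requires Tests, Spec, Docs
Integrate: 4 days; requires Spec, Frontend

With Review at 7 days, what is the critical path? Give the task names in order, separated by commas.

Backend, Docs, Perf

Baseline: Backend→Docs→Perf = 3+8+6 = 17 → 17 days.
Review has 9 days of float (longest path through it is 8).
No other chain overtakes it, so the finish is 17 days.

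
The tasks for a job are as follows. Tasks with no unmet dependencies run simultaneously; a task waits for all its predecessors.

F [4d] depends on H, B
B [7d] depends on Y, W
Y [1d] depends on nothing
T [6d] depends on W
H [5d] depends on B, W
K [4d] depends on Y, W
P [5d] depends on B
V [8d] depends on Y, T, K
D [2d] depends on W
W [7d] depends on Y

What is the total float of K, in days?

4

Critical path: Y→W→B→H→F = 1+7+7+5+4 = 24, so the finish is 24 days.
K finishes as early as 12 and must finish by 16.
Float = 24 − 20 = 4.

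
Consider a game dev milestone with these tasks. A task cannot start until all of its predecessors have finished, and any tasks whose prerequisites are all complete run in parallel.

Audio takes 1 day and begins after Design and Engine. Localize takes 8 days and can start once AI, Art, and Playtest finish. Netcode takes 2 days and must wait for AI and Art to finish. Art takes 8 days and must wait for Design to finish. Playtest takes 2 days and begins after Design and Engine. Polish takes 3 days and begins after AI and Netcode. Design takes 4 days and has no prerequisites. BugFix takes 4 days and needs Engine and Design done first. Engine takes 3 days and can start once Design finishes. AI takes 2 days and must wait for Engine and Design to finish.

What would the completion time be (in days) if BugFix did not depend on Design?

20

Before: longest chain Design→Art→Localize = 4+8+8 = 20, finish 20.
Dropping Design→BugFix doesn't change BugFix's earliest start (7); another predecessor still binds.
New critical path: Design→Art→Localize = 4+8+8 = 20 ⇒ 20 days.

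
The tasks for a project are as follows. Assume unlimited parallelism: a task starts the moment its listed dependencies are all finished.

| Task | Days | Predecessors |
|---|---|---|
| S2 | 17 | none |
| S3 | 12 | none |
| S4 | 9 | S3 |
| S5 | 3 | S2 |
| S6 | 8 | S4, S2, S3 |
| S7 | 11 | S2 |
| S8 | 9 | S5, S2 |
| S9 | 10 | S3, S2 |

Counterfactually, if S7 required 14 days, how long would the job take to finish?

Critical path before the change: S2→S5→S8 = 17+3+9 = 29 giving 29 days.
The longest path through S7 is only 28 days, so S7 has float 1.
Now S2→S7 = 17+14 = 31 is longest, so the finish becomes 31 days.

31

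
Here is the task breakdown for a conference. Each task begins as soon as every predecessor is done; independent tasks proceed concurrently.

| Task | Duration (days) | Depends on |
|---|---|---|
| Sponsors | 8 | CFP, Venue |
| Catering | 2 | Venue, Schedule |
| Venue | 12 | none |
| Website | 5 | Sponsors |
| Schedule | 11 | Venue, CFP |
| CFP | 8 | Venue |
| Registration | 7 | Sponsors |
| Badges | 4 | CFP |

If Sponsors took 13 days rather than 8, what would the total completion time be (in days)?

40

Actual critical path: Venue→CFP→Sponsors→Registration = 12+8+8+7 = 35 ⇒ 35 days.
Sponsors lies on that path, so at 13 days the path becomes 40 days.
That remains the longest chain; total 40 days.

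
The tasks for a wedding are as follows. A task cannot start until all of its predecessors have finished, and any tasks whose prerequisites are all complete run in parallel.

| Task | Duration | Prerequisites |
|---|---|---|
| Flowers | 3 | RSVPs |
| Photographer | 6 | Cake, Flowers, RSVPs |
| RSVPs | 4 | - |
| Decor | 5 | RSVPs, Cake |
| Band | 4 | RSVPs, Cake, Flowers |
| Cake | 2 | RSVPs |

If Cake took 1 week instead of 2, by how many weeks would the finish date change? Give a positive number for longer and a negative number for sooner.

Baseline: RSVPs→Flowers→Photographer = 4+3+6 = 13 → 13 weeks.
Cake is off the critical path — its longest chain is 12 weeks, giving 1 of slack.
The critical path is still RSVPs→Flowers→Photographer; finish is now 13 weeks.
Change in finish: 13 − 13 = +0 weeks.

0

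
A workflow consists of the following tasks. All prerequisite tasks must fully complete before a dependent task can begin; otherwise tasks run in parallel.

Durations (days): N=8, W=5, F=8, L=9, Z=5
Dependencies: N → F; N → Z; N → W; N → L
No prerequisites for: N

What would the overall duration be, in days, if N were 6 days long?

The binding path is N→L = 8+9 = 17; finish at 17 days.
Since N is critical, the -2 change carries straight to that chain (now 15 days).
That remains the longest chain; total 15 days.

15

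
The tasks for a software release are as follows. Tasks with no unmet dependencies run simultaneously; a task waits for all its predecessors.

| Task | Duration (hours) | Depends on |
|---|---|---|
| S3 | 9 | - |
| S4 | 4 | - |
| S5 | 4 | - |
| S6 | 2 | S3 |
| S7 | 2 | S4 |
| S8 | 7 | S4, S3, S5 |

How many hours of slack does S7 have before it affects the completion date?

10

The longest chain is S3→S8 = 9+7 = 16; overall finish 16 hours.
Longest path through S7: 6 hours (earliest finish 6, latest finish 16).
Slack of S7 = 14 − 4 = 10 hours.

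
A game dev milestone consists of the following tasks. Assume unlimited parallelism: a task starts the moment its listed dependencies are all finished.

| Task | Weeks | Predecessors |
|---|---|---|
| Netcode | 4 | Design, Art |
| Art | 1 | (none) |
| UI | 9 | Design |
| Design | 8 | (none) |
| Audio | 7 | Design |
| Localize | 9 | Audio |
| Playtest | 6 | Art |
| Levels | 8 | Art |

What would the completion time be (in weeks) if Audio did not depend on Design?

With the dependency in place, Design→Audio→Localize = 8+7+9 = 24 sets the finish at 24 weeks.
Without Design→Audio, Audio's earliest start moves from 8 to 0.
New critical path: Design→UI = 8+9 = 17 ⇒ 17 weeks.

17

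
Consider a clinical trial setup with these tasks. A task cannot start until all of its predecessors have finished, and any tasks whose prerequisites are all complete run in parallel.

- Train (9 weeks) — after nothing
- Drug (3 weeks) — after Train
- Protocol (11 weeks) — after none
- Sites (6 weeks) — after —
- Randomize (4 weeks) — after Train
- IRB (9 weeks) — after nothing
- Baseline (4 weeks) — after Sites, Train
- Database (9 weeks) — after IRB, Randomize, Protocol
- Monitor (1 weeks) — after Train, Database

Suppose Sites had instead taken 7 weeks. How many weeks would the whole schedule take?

23

The binding path is Train→Randomize→Database→Monitor = 9+4+9+1 = 23; finish at 23 weeks.
Sites has 13 weeks of float (longest path through it is 10).
The critical path is still Train→Randomize→Database→Monitor; finish is now 23 weeks.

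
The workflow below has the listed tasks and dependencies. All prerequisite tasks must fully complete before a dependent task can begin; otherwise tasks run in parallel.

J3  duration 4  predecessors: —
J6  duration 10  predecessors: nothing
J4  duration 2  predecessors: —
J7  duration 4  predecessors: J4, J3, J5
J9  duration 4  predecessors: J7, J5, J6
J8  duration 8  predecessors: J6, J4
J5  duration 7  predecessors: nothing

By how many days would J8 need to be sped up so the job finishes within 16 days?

Current finish: 18 days; target: 16.
J8 is on every critical path, so each day cut from J8 cuts the finish by one (this holds down to a finish of 15).
Need 18 − 16 = 2 days off J8 → J8 becomes 6 days, finish becomes 16.

2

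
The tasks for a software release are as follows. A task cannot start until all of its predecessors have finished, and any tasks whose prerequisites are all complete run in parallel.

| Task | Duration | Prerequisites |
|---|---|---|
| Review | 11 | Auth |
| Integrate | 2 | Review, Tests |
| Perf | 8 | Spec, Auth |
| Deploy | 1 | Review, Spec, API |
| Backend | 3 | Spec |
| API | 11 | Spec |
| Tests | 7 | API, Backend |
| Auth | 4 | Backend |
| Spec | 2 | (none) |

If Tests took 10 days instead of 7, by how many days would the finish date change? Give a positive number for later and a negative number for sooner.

The binding path is Spec→API→Tests→Integrate = 2+11+7+2 = 22; finish at 22 days.
Since Tests is critical, the +3 change carries straight to that chain (now 25 days).
No other chain overtakes it, so the finish is 25 days.
Change in finish: 25 − 22 = +3 days.

3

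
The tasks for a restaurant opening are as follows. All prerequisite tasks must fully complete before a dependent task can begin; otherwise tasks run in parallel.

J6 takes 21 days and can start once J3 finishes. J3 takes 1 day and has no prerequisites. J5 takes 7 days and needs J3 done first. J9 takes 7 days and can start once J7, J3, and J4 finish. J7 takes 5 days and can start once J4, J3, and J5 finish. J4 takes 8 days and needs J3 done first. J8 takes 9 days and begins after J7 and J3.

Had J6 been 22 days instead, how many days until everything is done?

The binding path is J3→J4→J7→J8 = 1+8+5+9 = 23; finish at 23 days.
The longest path through J6 is only 22 days, so J6 has float 1.
That remains the longest chain; total 23 days.

23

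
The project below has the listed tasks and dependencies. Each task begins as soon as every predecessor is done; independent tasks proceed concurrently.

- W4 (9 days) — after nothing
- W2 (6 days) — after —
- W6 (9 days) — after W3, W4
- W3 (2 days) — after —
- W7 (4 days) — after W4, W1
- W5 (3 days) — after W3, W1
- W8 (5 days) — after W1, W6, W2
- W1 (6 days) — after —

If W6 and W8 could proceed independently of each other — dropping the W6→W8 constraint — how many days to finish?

18

With the dependency in place, W4→W6→W8 = 9+9+5 = 23 sets the finish at 23 days.
Without W6→W8, W8's earliest start moves from 18 to 6.
The longest chain is now W4→W6 = 9+9 = 18, so the project takes 18 days.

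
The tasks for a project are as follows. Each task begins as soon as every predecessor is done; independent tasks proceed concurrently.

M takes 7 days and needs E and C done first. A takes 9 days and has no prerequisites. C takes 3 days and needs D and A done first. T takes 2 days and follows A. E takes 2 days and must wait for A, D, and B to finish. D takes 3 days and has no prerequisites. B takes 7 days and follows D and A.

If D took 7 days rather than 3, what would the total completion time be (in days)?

The binding path is A→B→E→M = 9+7+2+7 = 25; finish at 25 days.
The longest path through D is only 19 days, so D has float 6.
That remains the longest chain; total 25 days.

25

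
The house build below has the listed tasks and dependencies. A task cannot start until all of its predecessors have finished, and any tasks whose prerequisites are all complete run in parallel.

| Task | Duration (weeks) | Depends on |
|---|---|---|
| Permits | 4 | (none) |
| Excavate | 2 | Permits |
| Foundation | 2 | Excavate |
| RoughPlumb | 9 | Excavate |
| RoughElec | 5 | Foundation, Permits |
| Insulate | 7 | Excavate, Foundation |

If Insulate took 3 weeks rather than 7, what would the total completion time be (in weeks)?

Baseline: Permits→Excavate→Foundation→Insulate = 4+2+2+7 = 15 → 15 weeks.
Insulate lies on that path, so at 3 weeks the path becomes 11 weeks.
The binding chain switches to Permits→Excavate→RoughPlumb = 4+2+9 = 15; finish 15 weeks.

15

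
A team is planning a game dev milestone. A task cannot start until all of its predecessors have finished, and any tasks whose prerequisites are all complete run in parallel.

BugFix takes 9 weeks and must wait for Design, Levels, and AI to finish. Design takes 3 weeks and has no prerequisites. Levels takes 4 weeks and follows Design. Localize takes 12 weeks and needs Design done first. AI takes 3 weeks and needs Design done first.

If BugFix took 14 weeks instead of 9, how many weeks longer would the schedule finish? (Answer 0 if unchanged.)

Critical path before the change: Design→Levels→BugFix = 3+4+9 = 16 giving 16 weeks.
BugFix lies on that path, so at 14 weeks the path becomes 21 weeks.
No other chain overtakes it, so the finish is 21 weeks.
Change in finish: 21 − 16 = +5 weeks.

5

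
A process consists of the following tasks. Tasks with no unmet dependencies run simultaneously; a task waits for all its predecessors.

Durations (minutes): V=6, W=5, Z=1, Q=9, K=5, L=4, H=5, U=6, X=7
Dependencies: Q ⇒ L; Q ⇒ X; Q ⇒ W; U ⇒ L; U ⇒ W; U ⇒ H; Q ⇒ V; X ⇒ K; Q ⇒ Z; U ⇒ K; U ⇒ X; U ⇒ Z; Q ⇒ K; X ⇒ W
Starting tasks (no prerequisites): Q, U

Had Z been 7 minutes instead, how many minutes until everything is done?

21

Actual critical path: Q→X→K = 9+7+5 = 21 ⇒ 21 minutes.
Z is off the critical path — its longest chain is 10 minutes, giving 11 of slack.
No other chain overtakes it, so the finish is 21 minutes.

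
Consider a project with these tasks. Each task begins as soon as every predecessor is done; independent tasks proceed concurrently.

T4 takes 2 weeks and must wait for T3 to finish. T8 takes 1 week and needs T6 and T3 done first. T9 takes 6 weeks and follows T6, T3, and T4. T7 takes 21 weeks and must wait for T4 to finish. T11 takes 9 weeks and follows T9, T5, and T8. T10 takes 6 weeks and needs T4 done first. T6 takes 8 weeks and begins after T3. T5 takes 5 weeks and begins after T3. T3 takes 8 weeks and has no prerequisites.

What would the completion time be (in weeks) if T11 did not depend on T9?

Original critical path: T3→T4→T7 = 8+2+21 = 31 ⇒ 31 weeks.
Without T9→T11, T11's earliest start moves from 22 to 17.
New critical path: T3→T4→T7 = 8+2+21 = 31 ⇒ 31 weeks.

31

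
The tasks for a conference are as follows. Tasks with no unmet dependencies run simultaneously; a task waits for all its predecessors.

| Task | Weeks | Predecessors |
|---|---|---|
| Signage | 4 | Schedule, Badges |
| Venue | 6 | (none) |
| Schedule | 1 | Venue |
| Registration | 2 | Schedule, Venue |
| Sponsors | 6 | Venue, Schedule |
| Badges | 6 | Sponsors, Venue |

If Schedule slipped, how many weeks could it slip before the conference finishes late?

The longest chain is Venue→Schedule→Sponsors→Badges→Signage = 6+1+6+6+4 = 23; overall finish 23 weeks.
Longest path through Schedule: 23 weeks (earliest finish 7, latest finish 7).
Float = 23 − 23 = 0.

0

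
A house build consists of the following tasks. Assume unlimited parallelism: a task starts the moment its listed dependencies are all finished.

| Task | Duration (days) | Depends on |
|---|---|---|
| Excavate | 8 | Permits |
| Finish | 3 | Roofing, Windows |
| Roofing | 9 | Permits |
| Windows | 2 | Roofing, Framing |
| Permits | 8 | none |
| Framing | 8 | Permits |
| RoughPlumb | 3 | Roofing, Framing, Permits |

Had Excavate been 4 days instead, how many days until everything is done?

22

Actual critical path: Permits→Roofing→Windows→Finish = 8+9+2+3 = 22 ⇒ 22 days.
Excavate has 6 days of float (longest path through it is 16).
No other chain overtakes it, so the finish is 22 days.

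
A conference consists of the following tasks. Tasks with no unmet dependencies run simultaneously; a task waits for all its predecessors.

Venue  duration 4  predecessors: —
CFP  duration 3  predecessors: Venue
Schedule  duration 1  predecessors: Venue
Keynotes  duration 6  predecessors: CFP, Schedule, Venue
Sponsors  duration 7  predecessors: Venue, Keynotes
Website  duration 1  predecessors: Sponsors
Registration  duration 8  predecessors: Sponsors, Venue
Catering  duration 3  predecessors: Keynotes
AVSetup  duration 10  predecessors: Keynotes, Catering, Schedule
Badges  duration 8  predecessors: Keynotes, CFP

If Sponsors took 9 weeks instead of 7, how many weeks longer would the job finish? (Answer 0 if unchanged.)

Baseline: Venue→CFP→Keynotes→Sponsors→Registration = 4+3+6+7+8 = 28 → 28 weeks.
Since Sponsors is critical, the +2 change carries straight to that chain (now 30 weeks).
The critical path is still Venue→CFP→Keynotes→Sponsors→Registration; finish is now 30 weeks.
Change in finish: 30 − 28 = +2 weeks.

2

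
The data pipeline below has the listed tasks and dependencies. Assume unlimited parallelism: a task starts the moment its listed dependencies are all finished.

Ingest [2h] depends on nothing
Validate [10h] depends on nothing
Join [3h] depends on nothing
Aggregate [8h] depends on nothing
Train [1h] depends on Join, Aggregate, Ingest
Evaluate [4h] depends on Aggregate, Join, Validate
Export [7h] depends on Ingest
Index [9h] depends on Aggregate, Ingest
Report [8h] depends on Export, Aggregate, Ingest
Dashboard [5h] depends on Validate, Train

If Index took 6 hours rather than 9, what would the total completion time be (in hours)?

Actual critical path: Aggregate→Index = 8+9 = 17 ⇒ 17 hours.
Since Index is critical, the -3 change carries straight to that chain (now 14 hours).
New critical path: Ingest→Export→Report = 2+7+8 = 17 ⇒ 17 hours.

17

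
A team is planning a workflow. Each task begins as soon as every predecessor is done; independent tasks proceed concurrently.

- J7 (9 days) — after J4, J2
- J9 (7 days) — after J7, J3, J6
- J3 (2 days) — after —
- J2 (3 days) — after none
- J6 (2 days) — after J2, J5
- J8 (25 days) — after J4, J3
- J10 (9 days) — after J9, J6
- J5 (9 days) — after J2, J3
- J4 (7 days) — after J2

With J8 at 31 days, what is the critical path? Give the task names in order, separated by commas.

J2, J4, J8

As given, the longest chain is J2→J4→J8 = 3+7+25 = 35, so the finish is 35 days.
J8 lies on that path, so at 31 days the path becomes 41 days.
No other chain overtakes it, so the finish is 41 days.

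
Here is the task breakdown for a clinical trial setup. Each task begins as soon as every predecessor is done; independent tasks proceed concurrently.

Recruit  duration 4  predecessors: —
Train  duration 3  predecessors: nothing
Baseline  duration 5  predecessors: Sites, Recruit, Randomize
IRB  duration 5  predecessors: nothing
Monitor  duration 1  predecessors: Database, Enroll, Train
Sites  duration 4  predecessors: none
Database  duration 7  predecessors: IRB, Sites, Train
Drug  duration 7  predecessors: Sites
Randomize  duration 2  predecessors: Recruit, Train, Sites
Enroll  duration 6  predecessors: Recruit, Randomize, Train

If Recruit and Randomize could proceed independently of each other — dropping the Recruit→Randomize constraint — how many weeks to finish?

13

With the dependency in place, IRB→Database→Monitor = 5+7+1 = 13 sets the finish at 13 weeks.
Dropping Recruit→Randomize doesn't change Randomize's earliest start (4); another predecessor still binds.
New critical path: IRB→Database→Monitor = 5+7+1 = 13 ⇒ 13 weeks.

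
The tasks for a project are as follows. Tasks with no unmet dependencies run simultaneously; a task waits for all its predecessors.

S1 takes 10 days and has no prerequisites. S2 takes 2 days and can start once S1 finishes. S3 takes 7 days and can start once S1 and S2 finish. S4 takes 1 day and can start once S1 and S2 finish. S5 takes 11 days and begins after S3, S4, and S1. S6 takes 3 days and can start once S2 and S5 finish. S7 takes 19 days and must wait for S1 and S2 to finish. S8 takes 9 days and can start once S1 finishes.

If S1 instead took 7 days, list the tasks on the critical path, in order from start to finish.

S1, S2, S3, S5, S6

The binding path is S1→S2→S3→S5→S6 = 10+2+7+11+3 = 33; finish at 33 days.
Since S1 is critical, the -3 change carries straight to that chain (now 30 days).
The critical path is still S1→S2→S3→S5→S6; finish is now 30 days.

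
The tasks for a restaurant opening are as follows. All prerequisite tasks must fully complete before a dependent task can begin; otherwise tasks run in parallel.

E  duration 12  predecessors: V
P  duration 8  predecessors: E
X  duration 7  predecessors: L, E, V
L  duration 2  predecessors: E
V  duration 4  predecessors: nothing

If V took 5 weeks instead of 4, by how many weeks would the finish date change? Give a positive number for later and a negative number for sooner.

1

Critical path before the change: V→E→L→X = 4+12+2+7 = 25 giving 25 weeks.
V is on the critical path; changing it to 5 makes that path 26 weeks.
That remains the longest chain; total 26 weeks.
Change in finish: 26 − 25 = +1 weeks.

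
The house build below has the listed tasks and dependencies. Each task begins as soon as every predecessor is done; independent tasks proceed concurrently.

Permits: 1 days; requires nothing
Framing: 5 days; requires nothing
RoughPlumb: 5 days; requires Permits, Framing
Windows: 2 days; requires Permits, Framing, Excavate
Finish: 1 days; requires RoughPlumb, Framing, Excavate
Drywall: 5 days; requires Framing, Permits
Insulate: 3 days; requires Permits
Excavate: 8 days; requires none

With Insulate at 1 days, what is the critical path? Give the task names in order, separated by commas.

Baseline: Framing→RoughPlumb→Finish = 5+5+1 = 11 → 11 days.
Insulate has 7 days of float (longest path through it is 4).
No other chain overtakes it, so the finish is 11 days.

Framing, RoughPlumb, Finish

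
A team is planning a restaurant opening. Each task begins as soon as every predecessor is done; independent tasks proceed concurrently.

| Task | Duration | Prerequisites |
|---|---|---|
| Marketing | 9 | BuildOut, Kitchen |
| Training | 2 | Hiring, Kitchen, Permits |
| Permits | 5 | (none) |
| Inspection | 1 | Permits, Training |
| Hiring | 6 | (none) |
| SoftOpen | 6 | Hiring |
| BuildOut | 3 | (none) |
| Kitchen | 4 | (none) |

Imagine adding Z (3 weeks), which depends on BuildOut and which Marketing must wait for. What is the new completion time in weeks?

Originally the plan takes 13 weeks.
With Z inserted, Marketing now waits for max(BuildOut, Kitchen, Z).
New critical path: BuildOut→Z→Marketing = 3+3+9 = 15 ⇒ 15 weeks.

15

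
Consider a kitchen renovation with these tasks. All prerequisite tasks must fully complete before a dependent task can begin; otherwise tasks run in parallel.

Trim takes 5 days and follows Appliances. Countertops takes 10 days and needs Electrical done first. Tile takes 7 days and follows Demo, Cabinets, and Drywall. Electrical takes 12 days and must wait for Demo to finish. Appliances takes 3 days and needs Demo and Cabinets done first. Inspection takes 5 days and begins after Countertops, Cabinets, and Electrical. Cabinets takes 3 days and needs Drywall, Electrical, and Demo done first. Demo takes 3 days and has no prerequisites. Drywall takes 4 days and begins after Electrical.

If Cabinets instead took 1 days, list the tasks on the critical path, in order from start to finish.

Demo, Electrical, Countertops, Inspection

Critical path before the change: Demo→Electrical→Drywall→Cabinets→Appliances→Trim = 3+12+4+3+3+5 = 30 giving 30 days.
Since Cabinets is critical, the -2 change carries straight to that chain (now 28 days).
Now Demo→Electrical→Countertops→Inspection = 3+12+10+5 = 30 is longest, so the finish becomes 30 days.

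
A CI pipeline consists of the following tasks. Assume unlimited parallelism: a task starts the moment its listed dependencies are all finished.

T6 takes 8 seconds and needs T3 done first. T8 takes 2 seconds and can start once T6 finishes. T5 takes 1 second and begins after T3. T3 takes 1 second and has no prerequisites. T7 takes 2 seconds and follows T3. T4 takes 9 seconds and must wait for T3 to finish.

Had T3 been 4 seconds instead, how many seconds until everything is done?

The binding path is T3→T6→T8 = 1+8+2 = 11; finish at 11 seconds.
T3 lies on that path, so at 4 seconds the path becomes 14 seconds.
The critical path is still T3→T6→T8; finish is now 14 seconds.

14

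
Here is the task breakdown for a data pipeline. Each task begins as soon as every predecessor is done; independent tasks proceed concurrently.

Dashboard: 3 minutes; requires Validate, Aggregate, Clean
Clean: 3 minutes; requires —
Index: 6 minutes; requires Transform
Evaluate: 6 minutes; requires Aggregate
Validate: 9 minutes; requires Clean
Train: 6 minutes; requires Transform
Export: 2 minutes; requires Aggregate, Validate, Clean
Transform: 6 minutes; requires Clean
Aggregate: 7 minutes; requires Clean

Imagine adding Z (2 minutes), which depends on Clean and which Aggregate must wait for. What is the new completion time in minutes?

Originally the job takes 16 minutes.
With Z inserted, Aggregate now waits for max(Clean, Z).
New critical path: Clean→Z→Aggregate→Evaluate = 3+2+7+6 = 18 ⇒ 18 minutes.

18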